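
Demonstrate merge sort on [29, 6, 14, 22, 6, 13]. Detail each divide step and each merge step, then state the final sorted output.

Merge sort trace:

Split: [29, 6, 14, 22, 6, 13] -> [29, 6, 14] and [22, 6, 13]
  Split: [29, 6, 14] -> [29] and [6, 14]
    Split: [6, 14] -> [6] and [14]
    Merge: [6] + [14] -> [6, 14]
  Merge: [29] + [6, 14] -> [6, 14, 29]
  Split: [22, 6, 13] -> [22] and [6, 13]
    Split: [6, 13] -> [6] and [13]
    Merge: [6] + [13] -> [6, 13]
  Merge: [22] + [6, 13] -> [6, 13, 22]
Merge: [6, 14, 29] + [6, 13, 22] -> [6, 6, 13, 14, 22, 29]

Final sorted array: [6, 6, 13, 14, 22, 29]

The merge sort proceeds by recursively splitting the array and merging sorted halves.
After all merges, the sorted array is [6, 6, 13, 14, 22, 29].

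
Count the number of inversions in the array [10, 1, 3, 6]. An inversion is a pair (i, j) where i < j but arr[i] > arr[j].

Finding inversions in [10, 1, 3, 6]:

(0, 1): arr[0]=10 > arr[1]=1
(0, 2): arr[0]=10 > arr[2]=3
(0, 3): arr[0]=10 > arr[3]=6

Total inversions: 3

The array has 3 inversion(s): (0,1), (0,2), (0,3). Each pair (i,j) satisfies i < j and arr[i] > arr[j].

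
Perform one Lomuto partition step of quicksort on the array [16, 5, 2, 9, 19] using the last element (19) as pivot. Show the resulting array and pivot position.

Lomuto partition with pivot = 19:

Initial array: [16, 5, 2, 9, 19]

arr[0]=16 <= 19: swap with position 0, array becomes [16, 5, 2, 9, 19]
arr[1]=5 <= 19: swap with position 1, array becomes [16, 5, 2, 9, 19]
arr[2]=2 <= 19: swap with position 2, array becomes [16, 5, 2, 9, 19]
arr[3]=9 <= 19: swap with position 3, array becomes [16, 5, 2, 9, 19]

Place pivot at position 4: [16, 5, 2, 9, 19]
Pivot position: 4

After partitioning with pivot 19, the array becomes [16, 5, 2, 9, 19]. The pivot is placed at index 4. All elements to the left of the pivot are <= 19, and all elements to the right are > 19.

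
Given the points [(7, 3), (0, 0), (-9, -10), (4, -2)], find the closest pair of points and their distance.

Computing all pairwise distances among 4 points:

d((7, 3), (0, 0)) = 7.6158
d((7, 3), (-9, -10)) = 20.6155
d((7, 3), (4, -2)) = 5.831
d((0, 0), (-9, -10)) = 13.4536
d((0, 0), (4, -2)) = 4.4721 <-- minimum
d((-9, -10), (4, -2)) = 15.2643

Closest pair: (0, 0) and (4, -2) with distance 4.4721

The closest pair is (0, 0) and (4, -2) with Euclidean distance 4.4721. For 4 points, brute-force pairwise comparison is shown above. For large n, the divide-and-conquer algorithm (sort by x, recurse on halves, check the dividing strip) achieves O(n log n).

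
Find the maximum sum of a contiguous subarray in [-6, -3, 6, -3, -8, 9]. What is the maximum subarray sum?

Using Kadane's algorithm on [-6, -3, 6, -3, -8, 9]:

Scanning through the array:
Position 1 (value -3): max_ending_here = -3, max_so_far = -3
Position 2 (value 6): max_ending_here = 6, max_so_far = 6
Position 3 (value -3): max_ending_here = 3, max_so_far = 6
Position 4 (value -8): max_ending_here = -5, max_so_far = 6
Position 5 (value 9): max_ending_here = 9, max_so_far = 9

Maximum subarray: [9]
Maximum sum: 9

The maximum subarray is [9] with sum 9. This subarray runs from index 5 to index 5.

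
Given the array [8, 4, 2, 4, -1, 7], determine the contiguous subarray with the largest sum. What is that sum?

Using Kadane's algorithm on [8, 4, 2, 4, -1, 7]:

Scanning through the array:
Position 1 (value 4): max_ending_here = 12, max_so_far = 12
Position 2 (value 2): max_ending_here = 14, max_so_far = 14
Position 3 (value 4): max_ending_here = 18, max_so_far = 18
Position 4 (value -1): max_ending_here = 17, max_so_far = 18
Position 5 (value 7): max_ending_here = 24, max_so_far = 24

Maximum subarray: [8, 4, 2, 4, -1, 7]
Maximum sum: 24

The maximum subarray is [8, 4, 2, 4, -1, 7] with sum 24. This subarray runs from index 0 to index 5.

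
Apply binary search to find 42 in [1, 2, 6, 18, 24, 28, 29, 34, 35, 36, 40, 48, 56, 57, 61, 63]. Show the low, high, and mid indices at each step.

Binary search for 42 in [1, 2, 6, 18, 24, 28, 29, 34, 35, 36, 40, 48, 56, 57, 61, 63]:

lo=0, hi=15, mid=7, arr[mid]=34 -> 34 < 42, search right half
lo=8, hi=15, mid=11, arr[mid]=48 -> 48 > 42, search left half
lo=8, hi=10, mid=9, arr[mid]=36 -> 36 < 42, search right half
lo=10, hi=10, mid=10, arr[mid]=40 -> 40 < 42, search right half
lo=11 > hi=10, target 42 not found

Binary search determines that 42 is not in the array after 4 comparisons. The search space was exhausted without finding the target.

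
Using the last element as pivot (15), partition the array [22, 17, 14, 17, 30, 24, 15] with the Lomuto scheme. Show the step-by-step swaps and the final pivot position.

Lomuto partition with pivot = 15:

Initial array: [22, 17, 14, 17, 30, 24, 15]

arr[0]=22 > 15: no swap
arr[1]=17 > 15: no swap
arr[2]=14 <= 15: swap with position 0, array becomes [14, 17, 22, 17, 30, 24, 15]
arr[3]=17 > 15: no swap
arr[4]=30 > 15: no swap
arr[5]=24 > 15: no swap

Place pivot at position 1: [14, 15, 22, 17, 30, 24, 17]
Pivot position: 1

After partitioning with pivot 15, the array becomes [14, 15, 22, 17, 30, 24, 17]. The pivot is placed at index 1. All elements to the left of the pivot are <= 15, and all elements to the right are > 15.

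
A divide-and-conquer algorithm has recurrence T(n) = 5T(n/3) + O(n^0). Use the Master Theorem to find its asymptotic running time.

Master Theorem for T(n) = 5T(n/3) + O(n^0):

a = 5, b = 3, c = 0
log_b(a) = log_3(5) = 1.4650

Case 1: c = 0 < log_3(5) = 1.4650
T(n) = O(n^(log_3 5))

For T(n) = 5T(n/3) + O(n^0): log_3(5) = 1.4650. This is Case 1 of the Master Theorem (c < log_b(a), work dominated by leaves), giving O(n^(log_3 5)).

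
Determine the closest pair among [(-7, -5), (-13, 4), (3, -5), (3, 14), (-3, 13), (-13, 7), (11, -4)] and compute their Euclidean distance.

Computing all pairwise distances among 7 points:

d((-7, -5), (-13, 4)) = 10.8167
d((-7, -5), (3, -5)) = 10.0
d((-7, -5), (3, 14)) = 21.4709
d((-7, -5), (-3, 13)) = 18.4391
d((-7, -5), (-13, 7)) = 13.4164
d((-7, -5), (11, -4)) = 18.0278
d((-13, 4), (3, -5)) = 18.3576
d((-13, 4), (3, 14)) = 18.868
d((-13, 4), (-3, 13)) = 13.4536
d((-13, 4), (-13, 7)) = 3.0 <-- minimum
d((-13, 4), (11, -4)) = 25.2982
d((3, -5), (3, 14)) = 19.0
d((3, -5), (-3, 13)) = 18.9737
d((3, -5), (-13, 7)) = 20.0
d((3, -5), (11, -4)) = 8.0623
d((3, 14), (-3, 13)) = 6.0828
d((3, 14), (-13, 7)) = 17.4642
d((3, 14), (11, -4)) = 19.6977
d((-3, 13), (-13, 7)) = 11.6619
d((-3, 13), (11, -4)) = 22.0227
d((-13, 7), (11, -4)) = 26.4008

Closest pair: (-13, 4) and (-13, 7) with distance 3.0

The closest pair is (-13, 4) and (-13, 7) with Euclidean distance 3.0. For 7 points, brute-force pairwise comparison is shown above. For large n, the divide-and-conquer algorithm (sort by x, recurse on halves, check the dividing strip) achieves O(n log n).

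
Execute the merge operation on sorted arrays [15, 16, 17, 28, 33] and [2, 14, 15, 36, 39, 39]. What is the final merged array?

Merging process:

Compare 15 vs 2: take 2 from right. Merged: [2]
Compare 15 vs 14: take 14 from right. Merged: [2, 14]
Compare 15 vs 15: take 15 from left. Merged: [2, 14, 15]
Compare 16 vs 15: take 15 from right. Merged: [2, 14, 15, 15]
Compare 16 vs 36: take 16 from left. Merged: [2, 14, 15, 15, 16]
Compare 17 vs 36: take 17 from left. Merged: [2, 14, 15, 15, 16, 17]
Compare 28 vs 36: take 28 from left. Merged: [2, 14, 15, 15, 16, 17, 28]
Compare 33 vs 36: take 33 from left. Merged: [2, 14, 15, 15, 16, 17, 28, 33]
Append remaining from right: [36, 39, 39]. Merged: [2, 14, 15, 15, 16, 17, 28, 33, 36, 39, 39]

Final merged array: [2, 14, 15, 15, 16, 17, 28, 33, 36, 39, 39]
Total comparisons: 8

The merged array is [2, 14, 15, 15, 16, 17, 28, 33, 36, 39, 39], requiring 8 comparisons. The merge step runs in O(n) time where n is the total number of elements.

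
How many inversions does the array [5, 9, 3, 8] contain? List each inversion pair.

Finding inversions in [5, 9, 3, 8]:

(0, 2): arr[0]=5 > arr[2]=3
(1, 2): arr[1]=9 > arr[2]=3
(1, 3): arr[1]=9 > arr[3]=8

Total inversions: 3

The array has 3 inversion(s): (0,2), (1,2), (1,3). Each pair (i,j) satisfies i < j and arr[i] > arr[j].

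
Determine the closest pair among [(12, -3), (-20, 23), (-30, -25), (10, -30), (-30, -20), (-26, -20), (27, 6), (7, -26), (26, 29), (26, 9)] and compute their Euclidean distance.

Computing all pairwise distances among 10 points:

d((12, -3), (-20, 23)) = 41.2311
d((12, -3), (-30, -25)) = 47.4131
d((12, -3), (10, -30)) = 27.074
d((12, -3), (-30, -20)) = 45.31
d((12, -3), (-26, -20)) = 41.6293
d((12, -3), (27, 6)) = 17.4929
d((12, -3), (7, -26)) = 23.5372
d((12, -3), (26, 29)) = 34.9285
d((12, -3), (26, 9)) = 18.4391
d((-20, 23), (-30, -25)) = 49.0306
d((-20, 23), (10, -30)) = 60.9016
d((-20, 23), (-30, -20)) = 44.1475
d((-20, 23), (-26, -20)) = 43.4166
d((-20, 23), (27, 6)) = 49.98
d((-20, 23), (7, -26)) = 55.9464
d((-20, 23), (26, 29)) = 46.3897
d((-20, 23), (26, 9)) = 48.0833
d((-30, -25), (10, -30)) = 40.3113
d((-30, -25), (-30, -20)) = 5.0
d((-30, -25), (-26, -20)) = 6.4031
d((-30, -25), (27, 6)) = 64.8845
d((-30, -25), (7, -26)) = 37.0135
d((-30, -25), (26, 29)) = 77.7946
d((-30, -25), (26, 9)) = 65.5134
d((10, -30), (-30, -20)) = 41.2311
d((10, -30), (-26, -20)) = 37.3631
d((10, -30), (27, 6)) = 39.8121
d((10, -30), (7, -26)) = 5.0
d((10, -30), (26, 29)) = 61.131
d((10, -30), (26, 9)) = 42.1545
d((-30, -20), (-26, -20)) = 4.0
d((-30, -20), (27, 6)) = 62.6498
d((-30, -20), (7, -26)) = 37.4833
d((-30, -20), (26, 29)) = 74.411
d((-30, -20), (26, 9)) = 63.0635
d((-26, -20), (27, 6)) = 59.0339
d((-26, -20), (7, -26)) = 33.541
d((-26, -20), (26, 29)) = 71.4493
d((-26, -20), (26, 9)) = 59.5399
d((27, 6), (7, -26)) = 37.7359
d((27, 6), (26, 29)) = 23.0217
d((27, 6), (26, 9)) = 3.1623 <-- minimum
d((7, -26), (26, 29)) = 58.1893
d((7, -26), (26, 9)) = 39.8246
d((26, 29), (26, 9)) = 20.0

Closest pair: (27, 6) and (26, 9) with distance 3.1623

The closest pair is (27, 6) and (26, 9) with Euclidean distance 3.1623. For 10 points, brute-force pairwise comparison is shown above. For large n, the divide-and-conquer algorithm (sort by x, recurse on halves, check the dividing strip) achieves O(n log n).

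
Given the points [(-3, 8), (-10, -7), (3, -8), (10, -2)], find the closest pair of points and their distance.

Computing all pairwise distances among 4 points:

d((-3, 8), (-10, -7)) = 16.5529
d((-3, 8), (3, -8)) = 17.088
d((-3, 8), (10, -2)) = 16.4012
d((-10, -7), (3, -8)) = 13.0384
d((-10, -7), (10, -2)) = 20.6155
d((3, -8), (10, -2)) = 9.2195 <-- minimum

Closest pair: (3, -8) and (10, -2) with distance 9.2195

The closest pair is (3, -8) and (10, -2) with Euclidean distance 9.2195. For 4 points, brute-force pairwise comparison is shown above. For large n, the divide-and-conquer algorithm (sort by x, recurse on halves, check the dividing strip) achieves O(n log n).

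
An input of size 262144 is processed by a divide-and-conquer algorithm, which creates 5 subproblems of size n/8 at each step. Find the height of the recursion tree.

For divide and conquer with division factor 8:

Problem sizes at each level:
Level 0: 262144
Level 1: 32768
Level 2: 4096
Level 3: 512
Level 4: 64
Level 5: 8
Level 6: 1

The root is level 0 and the size-1 base case is level 6 (the tree spans levels 0 through 6, i.e. 7 levels counting the root), so the depth is the number of divisions: log_8(262144) = 6

The recursion tree depth is log_8(262144) = 6. At each level, the problem size is divided by 8, so it takes 6 divisions to reduce to a base case of size 1. The algorithm makes 5 recursive calls at each level.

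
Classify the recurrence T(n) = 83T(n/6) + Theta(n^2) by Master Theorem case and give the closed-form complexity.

Master Theorem for T(n) = 83T(n/6) + O(n^2):

a = 83, b = 6, c = 2
log_b(a) = log_6(83) = 2.4662

Case 1: c = 2 < log_6(83) = 2.4662
T(n) = O(n^(log_6 83))

For T(n) = 83T(n/6) + O(n^2): log_6(83) = 2.4662. This is Case 1 of the Master Theorem (c < log_b(a), work dominated by leaves), giving O(n^(log_6 83)).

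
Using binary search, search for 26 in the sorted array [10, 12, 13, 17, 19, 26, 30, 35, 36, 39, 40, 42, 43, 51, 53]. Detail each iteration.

Binary search for 26 in [10, 12, 13, 17, 19, 26, 30, 35, 36, 39, 40, 42, 43, 51, 53]:

lo=0, hi=14, mid=7, arr[mid]=35 -> 35 > 26, search left half
lo=0, hi=6, mid=3, arr[mid]=17 -> 17 < 26, search right half
lo=4, hi=6, mid=5, arr[mid]=26 -> Found target at index 5!

Binary search finds 26 at index 5 after 3 comparisons. The search repeatedly halves the search space by comparing with the middle element.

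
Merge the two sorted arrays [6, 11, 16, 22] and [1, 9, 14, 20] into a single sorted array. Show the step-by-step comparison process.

Merging process:

Compare 6 vs 1: take 1 from right. Merged: [1]
Compare 6 vs 9: take 6 from left. Merged: [1, 6]
Compare 11 vs 9: take 9 from right. Merged: [1, 6, 9]
Compare 11 vs 14: take 11 from left. Merged: [1, 6, 9, 11]
Compare 16 vs 14: take 14 from right. Merged: [1, 6, 9, 11, 14]
Compare 16 vs 20: take 16 from left. Merged: [1, 6, 9, 11, 14, 16]
Compare 22 vs 20: take 20 from right. Merged: [1, 6, 9, 11, 14, 16, 20]
Append remaining from left: [22]. Merged: [1, 6, 9, 11, 14, 16, 20, 22]

Final merged array: [1, 6, 9, 11, 14, 16, 20, 22]
Total comparisons: 7

The merged array is [1, 6, 9, 11, 14, 16, 20, 22], requiring 7 comparisons. The merge step runs in O(n) time where n is the total number of elements.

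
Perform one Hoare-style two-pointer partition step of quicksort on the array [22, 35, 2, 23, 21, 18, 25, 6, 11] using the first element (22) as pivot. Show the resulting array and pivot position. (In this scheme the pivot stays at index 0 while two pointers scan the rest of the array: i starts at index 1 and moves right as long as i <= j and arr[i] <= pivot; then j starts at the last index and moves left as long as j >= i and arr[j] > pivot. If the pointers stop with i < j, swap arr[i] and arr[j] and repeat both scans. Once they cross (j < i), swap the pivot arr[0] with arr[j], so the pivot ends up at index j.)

Hoare-style two-pointer partition with pivot = 22:

Initial array: [22, 35, 2, 23, 21, 18, 25, 6, 11]

Pointers start at i = 1, j = 8.
i stops at index 1 (arr[1]=35 > 22), j stops at index 8 (arr[8]=11 <= 22): swap arr[1] and arr[8], array becomes [22, 11, 2, 23, 21, 18, 25, 6, 35]
i stops at index 3 (arr[3]=23 > 22), j stops at index 7 (arr[7]=6 <= 22): swap arr[3] and arr[7], array becomes [22, 11, 2, 6, 21, 18, 25, 23, 35]
i ends at 6, j ends at 5: the pointers have crossed (j < i), so scanning stops.

Swap pivot arr[0] with arr[5] to place pivot at position 5: [18, 11, 2, 6, 21, 22, 25, 23, 35]
Pivot position: 5

After partitioning with pivot 22, the array becomes [18, 11, 2, 6, 21, 22, 25, 23, 35]. The pivot is placed at index 5. All elements to the left of the pivot are <= 22, and all elements to the right are > 22.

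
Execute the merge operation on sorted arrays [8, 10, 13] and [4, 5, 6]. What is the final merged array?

Merging process:

Compare 8 vs 4: take 4 from right. Merged: [4]
Compare 8 vs 5: take 5 from right. Merged: [4, 5]
Compare 8 vs 6: take 6 from right. Merged: [4, 5, 6]
Append remaining from left: [8, 10, 13]. Merged: [4, 5, 6, 8, 10, 13]

Final merged array: [4, 5, 6, 8, 10, 13]
Total comparisons: 3

The merged array is [4, 5, 6, 8, 10, 13], requiring 3 comparisons. The merge step runs in O(n) time where n is the total number of elements.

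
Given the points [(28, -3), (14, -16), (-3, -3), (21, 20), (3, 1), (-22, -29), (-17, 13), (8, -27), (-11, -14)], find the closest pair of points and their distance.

Computing all pairwise distances among 9 points:

d((28, -3), (14, -16)) = 19.105
d((28, -3), (-3, -3)) = 31.0
d((28, -3), (21, 20)) = 24.0416
d((28, -3), (3, 1)) = 25.318
d((28, -3), (-22, -29)) = 56.356
d((28, -3), (-17, 13)) = 47.7598
d((28, -3), (8, -27)) = 31.241
d((28, -3), (-11, -14)) = 40.5216
d((14, -16), (-3, -3)) = 21.4009
d((14, -16), (21, 20)) = 36.6742
d((14, -16), (3, 1)) = 20.2485
d((14, -16), (-22, -29)) = 38.2753
d((14, -16), (-17, 13)) = 42.45
d((14, -16), (8, -27)) = 12.53
d((14, -16), (-11, -14)) = 25.0799
d((-3, -3), (21, 20)) = 33.2415
d((-3, -3), (3, 1)) = 7.2111 <-- minimum
d((-3, -3), (-22, -29)) = 32.2025
d((-3, -3), (-17, 13)) = 21.2603
d((-3, -3), (8, -27)) = 26.4008
d((-3, -3), (-11, -14)) = 13.6015
d((21, 20), (3, 1)) = 26.1725
d((21, 20), (-22, -29)) = 65.192
d((21, 20), (-17, 13)) = 38.6394
d((21, 20), (8, -27)) = 48.7647
d((21, 20), (-11, -14)) = 46.6905
d((3, 1), (-22, -29)) = 39.0512
d((3, 1), (-17, 13)) = 23.3238
d((3, 1), (8, -27)) = 28.4429
d((3, 1), (-11, -14)) = 20.5183
d((-22, -29), (-17, 13)) = 42.2966
d((-22, -29), (8, -27)) = 30.0666
d((-22, -29), (-11, -14)) = 18.6011
d((-17, 13), (8, -27)) = 47.1699
d((-17, 13), (-11, -14)) = 27.6586
d((8, -27), (-11, -14)) = 23.0217

Closest pair: (-3, -3) and (3, 1) with distance 7.2111

The closest pair is (-3, -3) and (3, 1) with Euclidean distance 7.2111. For 9 points, brute-force pairwise comparison is shown above. For large n, the divide-and-conquer algorithm (sort by x, recurse on halves, check the dividing strip) achieves O(n log n).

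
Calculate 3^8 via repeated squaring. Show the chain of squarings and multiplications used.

Computing 3^8 by squaring (build up from 3^1; each line after the first costs one multiplication):

3^1 = 3
3^2 = (3^1)^2 = 3^2 = 9
3^4 = (3^2)^2 = 9^2 = 81
3^8 = (3^4)^2 = 81^2 = 6561

Result: 6561
Multiplications needed: 3 (3 lines after 3^1)

3^8 = 6561. Using exponentiation by squaring, this requires 3 multiplications. The key idea: if the exponent is even, square the half-power; if odd, multiply by the base once.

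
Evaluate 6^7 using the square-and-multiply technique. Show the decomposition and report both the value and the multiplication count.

Computing 6^7 by squaring (build up from 6^1; each line after the first costs one multiplication):

6^1 = 6
6^2 = (6^1)^2 = 6^2 = 36
6^3 = 6 * 6^2 = 6 * 36 = 216
6^6 = (6^3)^2 = 216^2 = 46656
6^7 = 6 * 6^6 = 6 * 46656 = 279936

Result: 279936
Multiplications needed: 4 (4 lines after 6^1)

6^7 = 279936. Using exponentiation by squaring, this requires 4 multiplications. The key idea: if the exponent is even, square the half-power; if odd, multiply by the base once.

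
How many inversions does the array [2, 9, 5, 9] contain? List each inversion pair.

Finding inversions in [2, 9, 5, 9]:

(1, 2): arr[1]=9 > arr[2]=5

Total inversions: 1

The array has 1 inversion(s): (1,2). Each pair (i,j) satisfies i < j and arr[i] > arr[j].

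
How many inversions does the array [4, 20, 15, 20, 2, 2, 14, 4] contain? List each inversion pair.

Finding inversions in [4, 20, 15, 20, 2, 2, 14, 4]:

(0, 4): arr[0]=4 > arr[4]=2
(0, 5): arr[0]=4 > arr[5]=2
(1, 2): arr[1]=20 > arr[2]=15
(1, 4): arr[1]=20 > arr[4]=2
(1, 5): arr[1]=20 > arr[5]=2
(1, 6): arr[1]=20 > arr[6]=14
(1, 7): arr[1]=20 > arr[7]=4
(2, 4): arr[2]=15 > arr[4]=2
(2, 5): arr[2]=15 > arr[5]=2
(2, 6): arr[2]=15 > arr[6]=14
(2, 7): arr[2]=15 > arr[7]=4
(3, 4): arr[3]=20 > arr[4]=2
(3, 5): arr[3]=20 > arr[5]=2
(3, 6): arr[3]=20 > arr[6]=14
(3, 7): arr[3]=20 > arr[7]=4
(6, 7): arr[6]=14 > arr[7]=4

Total inversions: 16

The array has 16 inversion(s): (0,4), (0,5), (1,2), (1,4), (1,5), (1,6), (1,7), (2,4), (2,5), (2,6), (2,7), (3,4), (3,5), (3,6), (3,7), (6,7). Each pair (i,j) satisfies i < j and arr[i] > arr[j].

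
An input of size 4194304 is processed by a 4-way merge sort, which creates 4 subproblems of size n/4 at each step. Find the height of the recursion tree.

For divide and conquer with division factor 4:

Problem sizes at each level:
Level 0: 4194304
Level 1: 1048576
Level 2: 262144
Level 3: 65536
Level 4: 16384
Level 5: 4096
Level 6: 1024
Level 7: 256
Level 8: 64
Level 9: 16
Level 10: 4
Level 11: 1

The root is level 0 and the size-1 base case is level 11 (the tree spans levels 0 through 11, i.e. 12 levels counting the root), so the depth is the number of divisions: log_4(4194304) = 11

The recursion tree depth is log_4(4194304) = 11. At each level, the problem size is divided by 4, so it takes 11 divisions to reduce to a base case of size 1. The algorithm makes 4 recursive calls at each level.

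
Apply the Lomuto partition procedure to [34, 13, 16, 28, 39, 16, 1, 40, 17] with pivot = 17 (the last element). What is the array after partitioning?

Lomuto partition with pivot = 17:

Initial array: [34, 13, 16, 28, 39, 16, 1, 40, 17]

arr[0]=34 > 17: no swap
arr[1]=13 <= 17: swap with position 0, array becomes [13, 34, 16, 28, 39, 16, 1, 40, 17]
arr[2]=16 <= 17: swap with position 1, array becomes [13, 16, 34, 28, 39, 16, 1, 40, 17]
arr[3]=28 > 17: no swap
arr[4]=39 > 17: no swap
arr[5]=16 <= 17: swap with position 2, array becomes [13, 16, 16, 28, 39, 34, 1, 40, 17]
arr[6]=1 <= 17: swap with position 3, array becomes [13, 16, 16, 1, 39, 34, 28, 40, 17]
arr[7]=40 > 17: no swap

Place pivot at position 4: [13, 16, 16, 1, 17, 34, 28, 40, 39]
Pivot position: 4

After partitioning with pivot 17, the array becomes [13, 16, 16, 1, 17, 34, 28, 40, 39]. The pivot is placed at index 4. All elements to the left of the pivot are <= 17, and all elements to the right are > 17.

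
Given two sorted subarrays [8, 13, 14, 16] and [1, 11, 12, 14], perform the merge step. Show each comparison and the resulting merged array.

Merging process:

Compare 8 vs 1: take 1 from right. Merged: [1]
Compare 8 vs 11: take 8 from left. Merged: [1, 8]
Compare 13 vs 11: take 11 from right. Merged: [1, 8, 11]
Compare 13 vs 12: take 12 from right. Merged: [1, 8, 11, 12]
Compare 13 vs 14: take 13 from left. Merged: [1, 8, 11, 12, 13]
Compare 14 vs 14: take 14 from left. Merged: [1, 8, 11, 12, 13, 14]
Compare 16 vs 14: take 14 from right. Merged: [1, 8, 11, 12, 13, 14, 14]
Append remaining from left: [16]. Merged: [1, 8, 11, 12, 13, 14, 14, 16]

Final merged array: [1, 8, 11, 12, 13, 14, 14, 16]
Total comparisons: 7

The merged array is [1, 8, 11, 12, 13, 14, 14, 16], requiring 7 comparisons. The merge step runs in O(n) time where n is the total number of elements.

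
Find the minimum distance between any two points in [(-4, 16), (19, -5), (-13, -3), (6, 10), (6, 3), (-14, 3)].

Computing all pairwise distances among 6 points:

d((-4, 16), (19, -5)) = 31.1448
d((-4, 16), (-13, -3)) = 21.0238
d((-4, 16), (6, 10)) = 11.6619
d((-4, 16), (6, 3)) = 16.4012
d((-4, 16), (-14, 3)) = 16.4012
d((19, -5), (-13, -3)) = 32.0624
d((19, -5), (6, 10)) = 19.8494
d((19, -5), (6, 3)) = 15.2643
d((19, -5), (-14, 3)) = 33.9559
d((-13, -3), (6, 10)) = 23.0217
d((-13, -3), (6, 3)) = 19.9249
d((-13, -3), (-14, 3)) = 6.0828 <-- minimum
d((6, 10), (6, 3)) = 7.0
d((6, 10), (-14, 3)) = 21.1896
d((6, 3), (-14, 3)) = 20.0

Closest pair: (-13, -3) and (-14, 3) with distance 6.0828

The closest pair is (-13, -3) and (-14, 3) with Euclidean distance 6.0828. For 6 points, brute-force pairwise comparison is shown above. For large n, the divide-and-conquer algorithm (sort by x, recurse on halves, check the dividing strip) achieves O(n log n).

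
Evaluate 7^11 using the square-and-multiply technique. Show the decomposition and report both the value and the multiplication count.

Computing 7^11 by squaring (build up from 7^1; each line after the first costs one multiplication):

7^1 = 7
7^2 = (7^1)^2 = 7^2 = 49
7^4 = (7^2)^2 = 49^2 = 2401
7^5 = 7 * 7^4 = 7 * 2401 = 16807
7^10 = (7^5)^2 = 16807^2 = 282475249
7^11 = 7 * 7^10 = 7 * 282475249 = 1977326743

Result: 1977326743
Multiplications needed: 5 (5 lines after 7^1)

7^11 = 1977326743. Using exponentiation by squaring, this requires 5 multiplications. The key idea: if the exponent is even, square the half-power; if odd, multiply by the base once.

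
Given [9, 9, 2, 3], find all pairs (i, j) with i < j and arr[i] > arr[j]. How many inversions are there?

Finding inversions in [9, 9, 2, 3]:

(0, 2): arr[0]=9 > arr[2]=2
(0, 3): arr[0]=9 > arr[3]=3
(1, 2): arr[1]=9 > arr[2]=2
(1, 3): arr[1]=9 > arr[3]=3

Total inversions: 4

The array has 4 inversion(s): (0,2), (0,3), (1,2), (1,3). Each pair (i,j) satisfies i < j and arr[i] > arr[j].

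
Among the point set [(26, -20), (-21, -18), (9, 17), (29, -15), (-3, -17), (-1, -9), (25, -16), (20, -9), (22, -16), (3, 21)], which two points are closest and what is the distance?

Computing all pairwise distances among 10 points:

d((26, -20), (-21, -18)) = 47.0425
d((26, -20), (9, 17)) = 40.7185
d((26, -20), (29, -15)) = 5.831
d((26, -20), (-3, -17)) = 29.1548
d((26, -20), (-1, -9)) = 29.1548
d((26, -20), (25, -16)) = 4.1231
d((26, -20), (20, -9)) = 12.53
d((26, -20), (22, -16)) = 5.6569
d((26, -20), (3, 21)) = 47.0106
d((-21, -18), (9, 17)) = 46.0977
d((-21, -18), (29, -15)) = 50.0899
d((-21, -18), (-3, -17)) = 18.0278
d((-21, -18), (-1, -9)) = 21.9317
d((-21, -18), (25, -16)) = 46.0435
d((-21, -18), (20, -9)) = 41.9762
d((-21, -18), (22, -16)) = 43.0465
d((-21, -18), (3, 21)) = 45.793
d((9, 17), (29, -15)) = 37.7359
d((9, 17), (-3, -17)) = 36.0555
d((9, 17), (-1, -9)) = 27.8568
d((9, 17), (25, -16)) = 36.6742
d((9, 17), (20, -9)) = 28.2312
d((9, 17), (22, -16)) = 35.4683
d((9, 17), (3, 21)) = 7.2111
d((29, -15), (-3, -17)) = 32.0624
d((29, -15), (-1, -9)) = 30.5941
d((29, -15), (25, -16)) = 4.1231
d((29, -15), (20, -9)) = 10.8167
d((29, -15), (22, -16)) = 7.0711
d((29, -15), (3, 21)) = 44.4072
d((-3, -17), (-1, -9)) = 8.2462
d((-3, -17), (25, -16)) = 28.0179
d((-3, -17), (20, -9)) = 24.3516
d((-3, -17), (22, -16)) = 25.02
d((-3, -17), (3, 21)) = 38.4708
d((-1, -9), (25, -16)) = 26.9258
d((-1, -9), (20, -9)) = 21.0
d((-1, -9), (22, -16)) = 24.0416
d((-1, -9), (3, 21)) = 30.2655
d((25, -16), (20, -9)) = 8.6023
d((25, -16), (22, -16)) = 3.0 <-- minimum
d((25, -16), (3, 21)) = 43.0465
d((20, -9), (22, -16)) = 7.2801
d((20, -9), (3, 21)) = 34.4819
d((22, -16), (3, 21)) = 41.5933

Closest pair: (25, -16) and (22, -16) with distance 3.0

The closest pair is (25, -16) and (22, -16) with Euclidean distance 3.0. For 10 points, brute-force pairwise comparison is shown above. For large n, the divide-and-conquer algorithm (sort by x, recurse on halves, check the dividing strip) achieves O(n log n).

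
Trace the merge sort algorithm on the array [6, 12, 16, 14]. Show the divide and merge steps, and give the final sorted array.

Merge sort trace:

Split: [6, 12, 16, 14] -> [6, 12] and [16, 14]
  Split: [6, 12] -> [6] and [12]
  Merge: [6] + [12] -> [6, 12]
  Split: [16, 14] -> [16] and [14]
  Merge: [16] + [14] -> [14, 16]
Merge: [6, 12] + [14, 16] -> [6, 12, 14, 16]

Final sorted array: [6, 12, 14, 16]

The merge sort proceeds by recursively splitting the array and merging sorted halves.
After all merges, the sorted array is [6, 12, 14, 16].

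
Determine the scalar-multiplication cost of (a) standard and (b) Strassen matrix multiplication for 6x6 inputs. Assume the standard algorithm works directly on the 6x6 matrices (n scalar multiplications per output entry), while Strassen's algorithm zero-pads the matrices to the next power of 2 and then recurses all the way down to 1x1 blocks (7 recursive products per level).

Matrix multiplication for 6x6 matrices:

Strassen's algorithm requires power-of-2 dimensions. Pad 6x6 to 8x8 (next power of 2).

Standard algorithm: 6^3 = 216 multiplications
Strassen's algorithm: 7^(log2(8)) = 7^3 = 343 multiplications
Difference: 216 - 343 = -127 (Strassen uses MORE here due to padding overhead — for small or just-over-power-of-2 n, padding can outweigh the per-level savings)

Standard: 216 multiplications (6^3). Strassen: 343 multiplications (7^3, after padding to 8x8). Strassen reduces 8 recursive multiplications to 7 at each level.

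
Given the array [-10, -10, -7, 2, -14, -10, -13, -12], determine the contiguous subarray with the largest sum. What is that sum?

Using Kadane's algorithm on [-10, -10, -7, 2, -14, -10, -13, -12]:

Scanning through the array:
Position 1 (value -10): max_ending_here = -10, max_so_far = -10
Position 2 (value -7): max_ending_here = -7, max_so_far = -7
Position 3 (value 2): max_ending_here = 2, max_so_far = 2
Position 4 (value -14): max_ending_here = -12, max_so_far = 2
Position 5 (value -10): max_ending_here = -10, max_so_far = 2
Position 6 (value -13): max_ending_here = -13, max_so_far = 2
Position 7 (value -12): max_ending_here = -12, max_so_far = 2

Maximum subarray: [2]
Maximum sum: 2

The maximum subarray is [2] with sum 2. This subarray runs from index 3 to index 3.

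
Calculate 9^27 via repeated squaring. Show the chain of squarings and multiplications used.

Computing 9^27 by squaring (build up from 9^1; each line after the first costs one multiplication):

9^1 = 9
9^2 = (9^1)^2 = 9^2 = 81
9^3 = 9 * 9^2 = 9 * 81 = 729
9^6 = (9^3)^2 = 729^2 = 531441
9^12 = (9^6)^2 = 531441^2 = 282429536481
9^13 = 9 * 9^12 = 9 * 282429536481 = 2541865828329
9^26 = (9^13)^2 = 2541865828329^2 = 6461081889226673298932241
9^27 = 9 * 9^26 = 9 * 6461081889226673298932241 = 58149737003040059690390169

Result: 58149737003040059690390169
Multiplications needed: 7 (7 lines after 9^1)

9^27 = 58149737003040059690390169. Using exponentiation by squaring, this requires 7 multiplications. The key idea: if the exponent is even, square the half-power; if odd, multiply by the base once.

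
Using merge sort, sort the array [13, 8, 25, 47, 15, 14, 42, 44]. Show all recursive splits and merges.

Merge sort trace:

Split: [13, 8, 25, 47, 15, 14, 42, 44] -> [13, 8, 25, 47] and [15, 14, 42, 44]
  Split: [13, 8, 25, 47] -> [13, 8] and [25, 47]
    Split: [13, 8] -> [13] and [8]
    Merge: [13] + [8] -> [8, 13]
    Split: [25, 47] -> [25] and [47]
    Merge: [25] + [47] -> [25, 47]
  Merge: [8, 13] + [25, 47] -> [8, 13, 25, 47]
  Split: [15, 14, 42, 44] -> [15, 14] and [42, 44]
    Split: [15, 14] -> [15] and [14]
    Merge: [15] + [14] -> [14, 15]
    Split: [42, 44] -> [42] and [44]
    Merge: [42] + [44] -> [42, 44]
  Merge: [14, 15] + [42, 44] -> [14, 15, 42, 44]
Merge: [8, 13, 25, 47] + [14, 15, 42, 44] -> [8, 13, 14, 15, 25, 42, 44, 47]

Final sorted array: [8, 13, 14, 15, 25, 42, 44, 47]

The merge sort proceeds by recursively splitting the array and merging sorted halves.
After all merges, the sorted array is [8, 13, 14, 15, 25, 42, 44, 47].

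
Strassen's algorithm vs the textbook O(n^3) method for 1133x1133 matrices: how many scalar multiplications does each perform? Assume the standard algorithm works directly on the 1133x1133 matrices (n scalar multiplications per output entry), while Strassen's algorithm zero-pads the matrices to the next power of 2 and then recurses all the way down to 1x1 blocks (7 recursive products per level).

Matrix multiplication for 1133x1133 matrices:

Strassen's algorithm requires power-of-2 dimensions. Pad 1133x1133 to 2048x2048 (next power of 2).

Standard algorithm: 1133^3 = 1454419637 multiplications
Strassen's algorithm: 7^(log2(2048)) = 7^11 = 1977326743 multiplications
Difference: 1454419637 - 1977326743 = -522907106 (Strassen uses MORE here due to padding overhead — for small or just-over-power-of-2 n, padding can outweigh the per-level savings)

Standard: 1454419637 multiplications (1133^3). Strassen: 1977326743 multiplications (7^11, after padding to 2048x2048). Strassen reduces 8 recursive multiplications to 7 at each level.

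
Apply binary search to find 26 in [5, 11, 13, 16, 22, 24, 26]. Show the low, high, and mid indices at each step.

Binary search for 26 in [5, 11, 13, 16, 22, 24, 26]:

lo=0, hi=6, mid=3, arr[mid]=16 -> 16 < 26, search right half
lo=4, hi=6, mid=5, arr[mid]=24 -> 24 < 26, search right half
lo=6, hi=6, mid=6, arr[mid]=26 -> Found target at index 6!

Binary search finds 26 at index 6 after 3 comparisons. The search repeatedly halves the search space by comparing with the middle element.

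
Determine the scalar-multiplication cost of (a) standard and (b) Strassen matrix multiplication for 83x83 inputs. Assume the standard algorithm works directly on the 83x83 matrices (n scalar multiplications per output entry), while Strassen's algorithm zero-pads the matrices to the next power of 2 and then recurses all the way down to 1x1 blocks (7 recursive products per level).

Matrix multiplication for 83x83 matrices:

Strassen's algorithm requires power-of-2 dimensions. Pad 83x83 to 128x128 (next power of 2).

Standard algorithm: 83^3 = 571787 multiplications
Strassen's algorithm: 7^(log2(128)) = 7^7 = 823543 multiplications
Difference: 571787 - 823543 = -251756 (Strassen uses MORE here due to padding overhead — for small or just-over-power-of-2 n, padding can outweigh the per-level savings)

Standard: 571787 multiplications (83^3). Strassen: 823543 multiplications (7^7, after padding to 128x128). Strassen reduces 8 recursive multiplications to 7 at each level.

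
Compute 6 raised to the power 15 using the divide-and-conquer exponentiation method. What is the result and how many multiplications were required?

Computing 6^15 by squaring (build up from 6^1; each line after the first costs one multiplication):

6^1 = 6
6^2 = (6^1)^2 = 6^2 = 36
6^3 = 6 * 6^2 = 6 * 36 = 216
6^6 = (6^3)^2 = 216^2 = 46656
6^7 = 6 * 6^6 = 6 * 46656 = 279936
6^14 = (6^7)^2 = 279936^2 = 78364164096
6^15 = 6 * 6^14 = 6 * 78364164096 = 470184984576

Result: 470184984576
Multiplications needed: 6 (6 lines after 6^1)

6^15 = 470184984576. Using exponentiation by squaring, this requires 6 multiplications. The key idea: if the exponent is even, square the half-power; if odd, multiply by the base once.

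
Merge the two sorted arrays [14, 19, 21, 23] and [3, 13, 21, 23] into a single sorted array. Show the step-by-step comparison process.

Merging process:

Compare 14 vs 3: take 3 from right. Merged: [3]
Compare 14 vs 13: take 13 from right. Merged: [3, 13]
Compare 14 vs 21: take 14 from left. Merged: [3, 13, 14]
Compare 19 vs 21: take 19 from left. Merged: [3, 13, 14, 19]
Compare 21 vs 21: take 21 from left. Merged: [3, 13, 14, 19, 21]
Compare 23 vs 21: take 21 from right. Merged: [3, 13, 14, 19, 21, 21]
Compare 23 vs 23: take 23 from left. Merged: [3, 13, 14, 19, 21, 21, 23]
Append remaining from right: [23]. Merged: [3, 13, 14, 19, 21, 21, 23, 23]

Final merged array: [3, 13, 14, 19, 21, 21, 23, 23]
Total comparisons: 7

The merged array is [3, 13, 14, 19, 21, 21, 23, 23], requiring 7 comparisons. The merge step runs in O(n) time where n is the total number of elements.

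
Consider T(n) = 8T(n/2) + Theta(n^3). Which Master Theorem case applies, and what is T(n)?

Master Theorem for T(n) = 8T(n/2) + O(n^3):

a = 8, b = 2, c = 3
log_b(a) = log_2(8) = 3.0000

Case 2: c = 3 = log_2(8) = 3.0000
T(n) = O(n^3 log n) = O(n^3 log n)

For T(n) = 8T(n/2) + O(n^3): log_2(8) = 3.0000. This is Case 2 of the Master Theorem (c = log_b(a), equal work at all levels), giving O(n^3 log n).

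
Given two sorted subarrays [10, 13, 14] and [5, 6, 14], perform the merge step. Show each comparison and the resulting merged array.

Merging process:

Compare 10 vs 5: take 5 from right. Merged: [5]
Compare 10 vs 6: take 6 from right. Merged: [5, 6]
Compare 10 vs 14: take 10 from left. Merged: [5, 6, 10]
Compare 13 vs 14: take 13 from left. Merged: [5, 6, 10, 13]
Compare 14 vs 14: take 14 from left. Merged: [5, 6, 10, 13, 14]
Append remaining from right: [14]. Merged: [5, 6, 10, 13, 14, 14]

Final merged array: [5, 6, 10, 13, 14, 14]
Total comparisons: 5

The merged array is [5, 6, 10, 13, 14, 14], requiring 5 comparisons. The merge step runs in O(n) time where n is the total number of elements.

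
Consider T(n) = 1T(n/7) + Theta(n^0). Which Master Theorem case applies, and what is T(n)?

Master Theorem for T(n) = 1T(n/7) + O(n^0):

a = 1, b = 7, c = 0
log_b(a) = log_7(1) = 0.0000

Case 2: c = 0 = log_7(1) = 0.0000
T(n) = O(n^0 log n) = O(log n)

For T(n) = 1T(n/7) + O(n^0): log_7(1) = 0.0000. This is Case 2 of the Master Theorem (c = log_b(a), equal work at all levels), giving O(log n).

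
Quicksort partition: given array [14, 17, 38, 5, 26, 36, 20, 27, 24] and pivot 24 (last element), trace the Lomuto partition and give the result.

Lomuto partition with pivot = 24:

Initial array: [14, 17, 38, 5, 26, 36, 20, 27, 24]

arr[0]=14 <= 24: swap with position 0, array becomes [14, 17, 38, 5, 26, 36, 20, 27, 24]
arr[1]=17 <= 24: swap with position 1, array becomes [14, 17, 38, 5, 26, 36, 20, 27, 24]
arr[2]=38 > 24: no swap
arr[3]=5 <= 24: swap with position 2, array becomes [14, 17, 5, 38, 26, 36, 20, 27, 24]
arr[4]=26 > 24: no swap
arr[5]=36 > 24: no swap
arr[6]=20 <= 24: swap with position 3, array becomes [14, 17, 5, 20, 26, 36, 38, 27, 24]
arr[7]=27 > 24: no swap

Place pivot at position 4: [14, 17, 5, 20, 24, 36, 38, 27, 26]
Pivot position: 4

After partitioning with pivot 24, the array becomes [14, 17, 5, 20, 24, 36, 38, 27, 26]. The pivot is placed at index 4. All elements to the left of the pivot are <= 24, and all elements to the right are > 24.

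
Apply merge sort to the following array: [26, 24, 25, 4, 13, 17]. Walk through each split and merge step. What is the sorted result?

Merge sort trace:

Split: [26, 24, 25, 4, 13, 17] -> [26, 24, 25] and [4, 13, 17]
  Split: [26, 24, 25] -> [26] and [24, 25]
    Split: [24, 25] -> [24] and [25]
    Merge: [24] + [25] -> [24, 25]
  Merge: [26] + [24, 25] -> [24, 25, 26]
  Split: [4, 13, 17] -> [4] and [13, 17]
    Split: [13, 17] -> [13] and [17]
    Merge: [13] + [17] -> [13, 17]
  Merge: [4] + [13, 17] -> [4, 13, 17]
Merge: [24, 25, 26] + [4, 13, 17] -> [4, 13, 17, 24, 25, 26]

Final sorted array: [4, 13, 17, 24, 25, 26]

The merge sort proceeds by recursively splitting the array and merging sorted halves.
After all merges, the sorted array is [4, 13, 17, 24, 25, 26].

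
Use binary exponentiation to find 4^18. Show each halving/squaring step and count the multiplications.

Computing 4^18 by squaring (build up from 4^1; each line after the first costs one multiplication):

4^1 = 4
4^2 = (4^1)^2 = 4^2 = 16
4^4 = (4^2)^2 = 16^2 = 256
4^8 = (4^4)^2 = 256^2 = 65536
4^9 = 4 * 4^8 = 4 * 65536 = 262144
4^18 = (4^9)^2 = 262144^2 = 68719476736

Result: 68719476736
Multiplications needed: 5 (5 lines after 4^1)

4^18 = 68719476736. Using exponentiation by squaring, this requires 5 multiplications. The key idea: if the exponent is even, square the half-power; if odd, multiply by the base once.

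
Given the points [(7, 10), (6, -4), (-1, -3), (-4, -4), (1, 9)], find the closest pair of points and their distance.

Computing all pairwise distances among 5 points:

d((7, 10), (6, -4)) = 14.0357
d((7, 10), (-1, -3)) = 15.2643
d((7, 10), (-4, -4)) = 17.8045
d((7, 10), (1, 9)) = 6.0828
d((6, -4), (-1, -3)) = 7.0711
d((6, -4), (-4, -4)) = 10.0
d((6, -4), (1, 9)) = 13.9284
d((-1, -3), (-4, -4)) = 3.1623 <-- minimum
d((-1, -3), (1, 9)) = 12.1655
d((-4, -4), (1, 9)) = 13.9284

Closest pair: (-1, -3) and (-4, -4) with distance 3.1623

The closest pair is (-1, -3) and (-4, -4) with Euclidean distance 3.1623. For 5 points, brute-force pairwise comparison is shown above. For large n, the divide-and-conquer algorithm (sort by x, recurse on halves, check the dividing strip) achieves O(n log n).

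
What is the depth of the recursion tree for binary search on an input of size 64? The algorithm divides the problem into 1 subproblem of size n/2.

For divide and conquer with division factor 2:

Problem sizes at each level:
Level 0: 64
Level 1: 32
Level 2: 16
Level 3: 8
Level 4: 4
Level 5: 2
Level 6: 1

The root is level 0 and the size-1 base case is level 6 (the tree spans levels 0 through 6, i.e. 7 levels counting the root), so the depth is the number of divisions: log_2(64) = 6

The recursion tree depth is log_2(64) = 6. At each level, the problem size is divided by 2, so it takes 6 divisions to reduce to a base case of size 1. The algorithm makes 1 recursive call at each level.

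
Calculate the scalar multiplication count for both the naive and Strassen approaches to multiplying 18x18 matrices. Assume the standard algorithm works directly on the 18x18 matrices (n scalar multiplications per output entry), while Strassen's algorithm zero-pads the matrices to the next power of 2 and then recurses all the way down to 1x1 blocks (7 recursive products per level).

Matrix multiplication for 18x18 matrices:

Strassen's algorithm requires power-of-2 dimensions. Pad 18x18 to 32x32 (next power of 2).

Standard algorithm: 18^3 = 5832 multiplications
Strassen's algorithm: 7^(log2(32)) = 7^5 = 16807 multiplications
Difference: 5832 - 16807 = -10975 (Strassen uses MORE here due to padding overhead — for small or just-over-power-of-2 n, padding can outweigh the per-level savings)

Standard: 5832 multiplications (18^3). Strassen: 16807 multiplications (7^5, after padding to 32x32). Strassen reduces 8 recursive multiplications to 7 at each level.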